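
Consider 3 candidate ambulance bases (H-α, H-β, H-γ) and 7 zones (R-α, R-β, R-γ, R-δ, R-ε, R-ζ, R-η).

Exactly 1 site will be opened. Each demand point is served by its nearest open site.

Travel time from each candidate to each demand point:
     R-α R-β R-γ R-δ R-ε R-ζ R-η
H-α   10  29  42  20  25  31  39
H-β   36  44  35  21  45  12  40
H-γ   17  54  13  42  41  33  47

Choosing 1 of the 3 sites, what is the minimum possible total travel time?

196

Open {H-α}.
  R-α→H-α 10, R-β→H-α 29, R-γ→H-α 42, R-δ→H-α 20, R-ε→H-α 25, R-ζ→H-α 31, R-η→H-α 39  ⇒ total 196.
Compare {H-β}: total 233.
Compare {H-γ}: total 247.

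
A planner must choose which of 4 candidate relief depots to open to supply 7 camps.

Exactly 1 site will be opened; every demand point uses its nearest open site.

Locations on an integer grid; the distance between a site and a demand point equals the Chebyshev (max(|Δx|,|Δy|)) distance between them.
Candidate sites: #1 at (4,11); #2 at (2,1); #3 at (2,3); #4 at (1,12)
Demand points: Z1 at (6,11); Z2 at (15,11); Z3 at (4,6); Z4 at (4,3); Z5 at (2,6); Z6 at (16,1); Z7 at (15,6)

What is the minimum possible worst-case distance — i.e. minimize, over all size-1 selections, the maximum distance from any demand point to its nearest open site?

Open {#1}.
  Farthest demand point is Z6 at distance 12 (to #1); all others are ≤ 12.
With {#2} the worst case is 14.
With {#3} the worst case is 14.
No size-1 selection achieves below 12.

12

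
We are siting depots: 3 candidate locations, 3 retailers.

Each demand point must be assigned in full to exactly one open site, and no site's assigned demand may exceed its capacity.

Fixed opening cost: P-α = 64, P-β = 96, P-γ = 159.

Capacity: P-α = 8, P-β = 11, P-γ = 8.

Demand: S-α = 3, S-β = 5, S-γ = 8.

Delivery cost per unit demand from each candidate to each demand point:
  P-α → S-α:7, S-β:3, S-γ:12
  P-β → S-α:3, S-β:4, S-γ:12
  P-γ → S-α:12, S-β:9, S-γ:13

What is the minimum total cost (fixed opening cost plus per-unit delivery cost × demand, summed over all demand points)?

Open {P-α, P-β}; cheapest assignment that respects the capacities:
  P-α (cap 8, load 5): S-β — cost 5×3 = 15
  P-β (cap 11, load 11): S-α, S-γ — cost 3×3 + 8×12 = 105
  Shipping 120, fixed 160 → total 280.
  Any other capacity-feasible assignment to {P-α, P-β} ships for at least 120.
Compare {P-α, P-γ}: its best feasible assignment gives total 363.
Compare {P-β, P-γ}: its best feasible assignment gives total 388.
Every other set of open sites that can feasibly serve all demand totals ≥ 363 even under its best assignment. Minimum: 280.

280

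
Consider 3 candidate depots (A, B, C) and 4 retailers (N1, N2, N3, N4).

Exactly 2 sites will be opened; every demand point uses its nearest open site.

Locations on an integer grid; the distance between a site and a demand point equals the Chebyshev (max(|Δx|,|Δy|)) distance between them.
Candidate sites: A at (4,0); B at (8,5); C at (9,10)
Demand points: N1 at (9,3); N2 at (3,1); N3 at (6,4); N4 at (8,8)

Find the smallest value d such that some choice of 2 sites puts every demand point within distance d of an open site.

3

Open {A, B}.
  Farthest demand point is N4 at distance 3 (to B); all others are ≤ 3.
With {A, C} the worst case is 5.
With {B, C} the worst case is 5.
No size-2 selection achieves below 3.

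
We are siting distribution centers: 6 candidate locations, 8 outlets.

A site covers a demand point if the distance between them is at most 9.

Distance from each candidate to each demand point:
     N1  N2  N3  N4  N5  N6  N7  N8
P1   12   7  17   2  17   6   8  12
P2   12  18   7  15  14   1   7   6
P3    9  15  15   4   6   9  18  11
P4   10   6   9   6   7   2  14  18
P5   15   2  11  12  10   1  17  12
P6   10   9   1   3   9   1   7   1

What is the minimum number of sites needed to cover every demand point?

Coverage sets (demand points within 9 of each site):
  P1: {N2, N4, N6, N7}
  P2: {N3, N6, N7, N8}
  P3: {N1, N4, N5, N6}
  P4: {N2, N3, N4, N5, N6}
  P5: {N2, N6}
  P6: {N2, N3, N4, N5, N6, N7, N8}
No single site covers all 8 demand points.
But {P3, P6} covers everything, so the minimum is 2.

2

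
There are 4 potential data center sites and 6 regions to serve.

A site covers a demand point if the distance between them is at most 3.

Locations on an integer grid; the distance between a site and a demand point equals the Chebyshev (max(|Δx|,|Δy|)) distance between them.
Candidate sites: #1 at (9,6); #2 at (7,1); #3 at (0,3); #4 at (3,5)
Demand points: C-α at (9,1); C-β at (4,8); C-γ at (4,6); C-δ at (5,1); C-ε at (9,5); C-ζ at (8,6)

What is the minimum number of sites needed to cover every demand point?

Coverage sets (demand points within 3 of each site):
  #1: {C-ε, C-ζ}
  #2: {C-α, C-δ}
  #3: {}
  #4: {C-β, C-γ}
No 2 sites suffice: every size-2 union leaves at least one demand point uncovered.
But {#1, #2, #4} covers everything, so the minimum is 3.

3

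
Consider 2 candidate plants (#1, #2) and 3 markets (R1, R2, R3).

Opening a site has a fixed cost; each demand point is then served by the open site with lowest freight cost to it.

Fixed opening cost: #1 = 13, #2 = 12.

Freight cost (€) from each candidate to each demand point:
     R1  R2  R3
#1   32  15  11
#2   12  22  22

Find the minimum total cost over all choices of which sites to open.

Open {#1, #2}: assign each demand point to its cheapest open site.
  R1→#2 12, R2→#1 15, R3→#1 11
  freight cost 38, fixed 25 → total 63.
Compare {#2}: freight cost 56 + fixed 12 = 68.
Compare {#1}: freight cost 58 + fixed 13 = 71.

63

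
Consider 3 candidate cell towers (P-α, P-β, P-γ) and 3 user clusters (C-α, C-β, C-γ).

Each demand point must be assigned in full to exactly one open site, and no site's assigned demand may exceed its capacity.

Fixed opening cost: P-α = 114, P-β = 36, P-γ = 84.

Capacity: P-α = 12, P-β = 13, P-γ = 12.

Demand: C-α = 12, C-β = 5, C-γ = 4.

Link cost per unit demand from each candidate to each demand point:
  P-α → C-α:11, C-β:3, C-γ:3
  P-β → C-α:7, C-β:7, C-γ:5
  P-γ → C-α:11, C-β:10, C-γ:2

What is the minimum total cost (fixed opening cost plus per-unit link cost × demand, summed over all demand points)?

261

Open {P-α, P-β}; cheapest assignment that respects the capacities:
  P-α (cap 12, load 9): C-β, C-γ — cost 5×3 + 4×3 = 27
  P-β (cap 13, load 12): C-α — cost 12×7 = 84
  Shipping 111, fixed 150 → total 261.
  Any other capacity-feasible assignment to {P-α, P-β} ships for at least 111.
Compare {P-β, P-γ}: its best feasible assignment gives total 262.
Compare {P-α, P-β, P-γ}: its best feasible assignment gives total 341.
Every other set of open sites that can feasibly serve all demand totals ≥ 262 even under its best assignment. Minimum: 261.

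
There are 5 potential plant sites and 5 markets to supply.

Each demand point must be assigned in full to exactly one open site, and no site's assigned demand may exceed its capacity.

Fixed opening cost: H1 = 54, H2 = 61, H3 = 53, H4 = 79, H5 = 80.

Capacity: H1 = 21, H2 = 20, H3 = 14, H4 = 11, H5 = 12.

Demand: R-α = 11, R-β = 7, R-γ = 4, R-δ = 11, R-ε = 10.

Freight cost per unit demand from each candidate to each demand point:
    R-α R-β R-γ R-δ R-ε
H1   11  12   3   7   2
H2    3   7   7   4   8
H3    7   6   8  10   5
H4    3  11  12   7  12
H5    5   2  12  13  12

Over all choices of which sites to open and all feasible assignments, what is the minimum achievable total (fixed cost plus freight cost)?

352

Open {H1, H2, H4}; cheapest assignment that respects the capacities:
  H1 (cap 21, load 14): R-γ, R-ε — cost 4×3 + 10×2 = 32
  H2 (cap 20, load 18): R-β, R-δ — cost 7×7 + 11×4 = 93
  H4 (cap 11, load 11): R-α — cost 11×3 = 33
  Shipping 158, fixed 194 → total 352.
  Any other capacity-feasible assignment to {H1, H2, H4} ships for at least 158.
Compare {H1, H2, H5}: its best feasible assignment gives total 367.
Compare {H1, H2, H3}: its best feasible assignment gives total 368.
Every other set of open sites that can feasibly serve all demand totals ≥ 367 even under its best assignment. Minimum: 352.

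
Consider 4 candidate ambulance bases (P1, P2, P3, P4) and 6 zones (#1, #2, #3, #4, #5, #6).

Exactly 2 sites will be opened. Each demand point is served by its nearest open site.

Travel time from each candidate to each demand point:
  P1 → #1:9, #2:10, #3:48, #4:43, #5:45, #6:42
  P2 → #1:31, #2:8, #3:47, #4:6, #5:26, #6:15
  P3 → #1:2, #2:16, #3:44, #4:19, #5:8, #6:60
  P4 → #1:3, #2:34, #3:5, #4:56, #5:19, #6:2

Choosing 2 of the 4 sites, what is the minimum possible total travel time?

43

Open {P2, P4}.
  #1→P4 3, #2→P2 8, #3→P4 5, #4→P2 6, #5→P4 19, #6→P4 2  ⇒ total 43.
Compare {P3, P4}: total 52.
Compare {P1, P4}: total 82.
No size-2 selection does better; minimum is 43.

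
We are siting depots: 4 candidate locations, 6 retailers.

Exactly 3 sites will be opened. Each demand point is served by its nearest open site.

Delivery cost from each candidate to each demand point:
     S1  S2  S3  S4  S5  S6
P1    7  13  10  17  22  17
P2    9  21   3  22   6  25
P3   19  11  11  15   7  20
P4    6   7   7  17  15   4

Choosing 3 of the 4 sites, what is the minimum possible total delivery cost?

41

Open {P2, P3, P4}.
  S1→P4 6, S2→P4 7, S3→P2 3, S4→P3 15, S5→P2 6, S6→P4 4  ⇒ total 41.
Compare {P1, P2, P4}: total 43.
Compare {P1, P3, P4}: total 46.
No size-3 selection does better; minimum is 41.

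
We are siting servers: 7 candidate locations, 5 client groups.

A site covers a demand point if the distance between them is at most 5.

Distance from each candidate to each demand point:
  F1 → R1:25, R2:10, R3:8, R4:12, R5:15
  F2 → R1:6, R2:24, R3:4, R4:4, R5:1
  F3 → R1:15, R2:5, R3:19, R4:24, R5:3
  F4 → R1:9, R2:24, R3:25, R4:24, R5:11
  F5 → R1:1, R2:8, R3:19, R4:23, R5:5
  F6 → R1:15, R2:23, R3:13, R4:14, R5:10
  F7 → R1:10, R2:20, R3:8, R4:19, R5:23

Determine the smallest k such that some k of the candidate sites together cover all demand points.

3

Coverage sets (demand points within 5 of each site):
  F1: {}
  F2: {R3, R4, R5}
  F3: {R2, R5}
  F4: {}
  F5: {R1, R5}
  F6: {}
  F7: {}
No 2 sites suffice: every size-2 union leaves at least one demand point uncovered.
But {F2, F3, F5} covers everything, so the minimum is 3.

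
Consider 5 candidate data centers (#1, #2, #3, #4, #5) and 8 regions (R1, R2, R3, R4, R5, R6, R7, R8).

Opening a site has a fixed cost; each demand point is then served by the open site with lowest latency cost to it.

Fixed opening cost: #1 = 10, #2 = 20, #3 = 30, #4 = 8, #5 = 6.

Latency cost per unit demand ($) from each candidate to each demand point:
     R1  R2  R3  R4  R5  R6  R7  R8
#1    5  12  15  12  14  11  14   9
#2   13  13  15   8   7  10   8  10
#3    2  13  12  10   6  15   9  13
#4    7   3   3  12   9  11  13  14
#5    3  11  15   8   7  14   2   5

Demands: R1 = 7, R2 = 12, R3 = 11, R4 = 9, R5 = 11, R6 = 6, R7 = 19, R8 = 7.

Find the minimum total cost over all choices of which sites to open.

Open {#4, #5}: assign each demand point to its cheapest open site.
  R1→#5 7×3=21, R2→#4 12×3=36, R3→#4 11×3=33, R4→#5 9×8=72, R5→#5 11×7=77, R6→#4 6×11=66, R7→#5 19×2=38, R8→#5 7×5=35
  latency cost 378, fixed 14 → total 392.
Compare {#1, #4, #5}: latency cost 378 + fixed 24 = 402.
Compare {#3, #4, #5}: latency cost 360 + fixed 44 = 404.
Compare {#2, #4, #5}: latency cost 372 + fixed 34 = 406.
All other subsets cost ≥ 402. Minimum total cost: 392.

392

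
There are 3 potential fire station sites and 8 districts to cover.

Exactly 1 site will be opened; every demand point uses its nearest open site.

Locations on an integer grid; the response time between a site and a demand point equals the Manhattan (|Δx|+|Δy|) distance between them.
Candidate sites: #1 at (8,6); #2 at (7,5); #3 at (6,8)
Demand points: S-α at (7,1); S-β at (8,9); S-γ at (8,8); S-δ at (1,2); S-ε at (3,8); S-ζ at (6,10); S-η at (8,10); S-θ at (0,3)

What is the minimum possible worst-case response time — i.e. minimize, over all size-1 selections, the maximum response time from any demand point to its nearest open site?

9

Open {#2}.
  Farthest demand point is S-δ at response time 9 (to #2); all others are ≤ 9.
With {#1} the worst case is 11.
With {#3} the worst case is 11.
No size-1 selection achieves below 9.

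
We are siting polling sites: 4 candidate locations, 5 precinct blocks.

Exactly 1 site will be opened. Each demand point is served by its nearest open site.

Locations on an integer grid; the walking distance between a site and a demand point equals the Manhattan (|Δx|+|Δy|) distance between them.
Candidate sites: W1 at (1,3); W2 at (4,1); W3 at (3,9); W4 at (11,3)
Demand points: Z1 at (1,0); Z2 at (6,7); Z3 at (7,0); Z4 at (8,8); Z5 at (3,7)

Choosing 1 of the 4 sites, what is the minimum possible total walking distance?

Open {W2}.
  Z1→W2 4, Z2→W2 8, Z3→W2 4, Z4→W2 11, Z5→W2 7  ⇒ total 34.
Compare {W3}: total 37.
Compare {W1}: total 39.
No size-1 selection does better; minimum is 34.

34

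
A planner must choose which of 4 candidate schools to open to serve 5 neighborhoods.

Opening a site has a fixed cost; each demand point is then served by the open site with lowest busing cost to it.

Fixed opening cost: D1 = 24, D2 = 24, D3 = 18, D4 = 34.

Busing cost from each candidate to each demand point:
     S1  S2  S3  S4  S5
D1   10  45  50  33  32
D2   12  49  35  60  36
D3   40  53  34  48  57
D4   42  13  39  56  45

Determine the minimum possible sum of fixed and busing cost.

Open {D1, D4}: assign each demand point to its cheapest open site.
  S1→D1 10, S2→D4 13, S3→D4 39, S4→D1 33, S5→D1 32
  busing cost 127, fixed 58 → total 185.
Compare {D1}: busing cost 170 + fixed 24 = 194.
Compare {D1, D3}: busing cost 154 + fixed 42 = 196.
Compare {D1, D3, D4}: busing cost 122 + fixed 76 = 198.
All other subsets cost ≥ 194. Minimum total cost: 185.

185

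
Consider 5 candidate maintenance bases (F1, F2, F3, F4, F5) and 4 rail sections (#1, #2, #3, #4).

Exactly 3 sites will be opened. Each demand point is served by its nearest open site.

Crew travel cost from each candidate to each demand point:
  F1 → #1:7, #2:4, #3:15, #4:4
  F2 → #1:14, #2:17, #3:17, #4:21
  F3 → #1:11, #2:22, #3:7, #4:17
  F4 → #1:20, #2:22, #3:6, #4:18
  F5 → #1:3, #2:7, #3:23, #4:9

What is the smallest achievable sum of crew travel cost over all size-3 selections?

Open {F1, F4, F5}.
  #1→F5 3, #2→F1 4, #3→F4 6, #4→F1 4  ⇒ total 17.
Compare {F1, F3, F5}: total 18.
Compare {F1, F2, F4}: total 21.
No size-3 selection does better; minimum is 17.

17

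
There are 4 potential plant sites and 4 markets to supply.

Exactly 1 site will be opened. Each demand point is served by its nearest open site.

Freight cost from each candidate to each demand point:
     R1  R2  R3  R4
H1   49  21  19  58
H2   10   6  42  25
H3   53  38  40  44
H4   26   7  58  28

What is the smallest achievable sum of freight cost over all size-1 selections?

Open {H2}.
  R1→H2 10, R2→H2 6, R3→H2 42, R4→H2 25  ⇒ total 83.
Compare {H4}: total 119.
Compare {H1}: total 147.
No size-1 selection does better; minimum is 83.

83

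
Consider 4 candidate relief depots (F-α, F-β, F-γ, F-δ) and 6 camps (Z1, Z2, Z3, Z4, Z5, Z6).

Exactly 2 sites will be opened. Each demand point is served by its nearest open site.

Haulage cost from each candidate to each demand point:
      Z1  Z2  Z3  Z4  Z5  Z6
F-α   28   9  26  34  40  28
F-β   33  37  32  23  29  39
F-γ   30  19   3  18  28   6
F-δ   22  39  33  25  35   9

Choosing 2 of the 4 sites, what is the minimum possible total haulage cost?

92

Open {F-α, F-γ}.
  Z1→F-α 28, Z2→F-α 9, Z3→F-γ 3, Z4→F-γ 18, Z5→F-γ 28, Z6→F-γ 6  ⇒ total 92.
Compare {F-γ, F-δ}: total 96.
Compare {F-β, F-γ}: total 104.
No size-2 selection does better; minimum is 92.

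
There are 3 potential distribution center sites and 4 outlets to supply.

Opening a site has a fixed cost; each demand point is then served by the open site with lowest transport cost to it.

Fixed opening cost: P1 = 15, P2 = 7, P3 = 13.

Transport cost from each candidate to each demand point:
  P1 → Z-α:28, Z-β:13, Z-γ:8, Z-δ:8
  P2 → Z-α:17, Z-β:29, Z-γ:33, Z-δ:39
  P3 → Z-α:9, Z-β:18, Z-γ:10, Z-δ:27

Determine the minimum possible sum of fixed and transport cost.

66

Open {P1, P3}: assign each demand point to its cheapest open site.
  Z-α→P3 9, Z-β→P1 13, Z-γ→P1 8, Z-δ→P1 8
  transport cost 38, fixed 28 → total 66.
Compare {P1, P2}: transport cost 46 + fixed 22 = 68.
Compare {P1}: transport cost 57 + fixed 15 = 72.
Compare {P1, P2, P3}: transport cost 38 + fixed 35 = 73.
All other subsets cost ≥ 68. Minimum total cost: 66.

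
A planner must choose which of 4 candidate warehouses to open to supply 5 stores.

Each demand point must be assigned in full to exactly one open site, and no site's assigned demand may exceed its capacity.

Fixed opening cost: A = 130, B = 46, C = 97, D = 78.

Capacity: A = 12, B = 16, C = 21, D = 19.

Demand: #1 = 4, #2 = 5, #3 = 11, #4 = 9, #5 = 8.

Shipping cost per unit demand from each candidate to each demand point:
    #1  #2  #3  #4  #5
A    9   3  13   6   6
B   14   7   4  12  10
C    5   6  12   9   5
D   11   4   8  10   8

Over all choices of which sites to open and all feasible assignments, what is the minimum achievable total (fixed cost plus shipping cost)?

Open {B, C}; cheapest assignment that respects the capacities:
  B (cap 16, load 16): #2, #3 — cost 5×7 + 11×4 = 79
  C (cap 21, load 21): #1, #4, #5 — cost 4×5 + 9×9 + 8×5 = 141
  Shipping 220, fixed 143 → total 363.
  Any other capacity-feasible assignment to {B, C} ships for at least 220.
Compare {C, D}: its best feasible assignment gives total 424.
Compare {B, C, D}: its best feasible assignment gives total 426.
Every other set of open sites that can feasibly serve all demand totals ≥ 424 even under its best assignment. Minimum: 363.

363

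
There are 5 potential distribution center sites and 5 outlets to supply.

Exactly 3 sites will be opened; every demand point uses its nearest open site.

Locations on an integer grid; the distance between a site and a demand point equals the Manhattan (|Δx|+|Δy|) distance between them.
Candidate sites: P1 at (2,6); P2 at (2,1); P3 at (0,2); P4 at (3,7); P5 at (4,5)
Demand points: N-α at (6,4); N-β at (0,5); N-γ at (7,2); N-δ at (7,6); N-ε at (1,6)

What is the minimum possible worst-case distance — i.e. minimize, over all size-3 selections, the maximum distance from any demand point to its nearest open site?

6

Open {P1, P2, P3}.
  Farthest demand point is N-α at distance 6 (to P1); all others are ≤ 6.
With {P1, P2, P4} the worst case is 6.
With {P1, P2, P5} the worst case is 6.
No size-3 selection achieves below 6.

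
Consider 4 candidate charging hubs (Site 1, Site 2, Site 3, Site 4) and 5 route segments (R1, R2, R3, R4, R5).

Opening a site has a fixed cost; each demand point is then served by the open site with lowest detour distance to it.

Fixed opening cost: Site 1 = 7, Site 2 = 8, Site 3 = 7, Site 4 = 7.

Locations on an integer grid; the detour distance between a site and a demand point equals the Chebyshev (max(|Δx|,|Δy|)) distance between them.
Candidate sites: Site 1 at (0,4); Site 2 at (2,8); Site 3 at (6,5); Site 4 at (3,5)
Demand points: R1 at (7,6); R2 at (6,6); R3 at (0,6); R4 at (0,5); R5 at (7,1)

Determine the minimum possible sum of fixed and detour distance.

23

Open {Site 1, Site 3}: assign each demand point to its cheapest open site.
  R1→Site 3 1, R2→Site 3 1, R3→Site 1 2, R4→Site 1 1, R5→Site 3 4
  detour distance 9, fixed 14 → total 23.
Compare {Site 4}: detour distance 17 + fixed 7 = 24.
Compare {Site 3}: detour distance 18 + fixed 7 = 25.
Compare {Site 2, Site 3}: detour distance 11 + fixed 15 = 26.
All other subsets cost ≥ 24. Minimum total cost: 23.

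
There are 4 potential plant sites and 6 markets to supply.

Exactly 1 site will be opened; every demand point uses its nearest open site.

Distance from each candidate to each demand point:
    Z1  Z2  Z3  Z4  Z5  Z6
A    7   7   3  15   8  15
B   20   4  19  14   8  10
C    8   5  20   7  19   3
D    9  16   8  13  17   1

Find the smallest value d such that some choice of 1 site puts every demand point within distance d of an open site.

15

Open {A}.
  Farthest demand point is Z4 at distance 15 (to A); all others are ≤ 15.
With {D} the worst case is 17.
With {B} the worst case is 20.
No size-1 selection achieves below 15.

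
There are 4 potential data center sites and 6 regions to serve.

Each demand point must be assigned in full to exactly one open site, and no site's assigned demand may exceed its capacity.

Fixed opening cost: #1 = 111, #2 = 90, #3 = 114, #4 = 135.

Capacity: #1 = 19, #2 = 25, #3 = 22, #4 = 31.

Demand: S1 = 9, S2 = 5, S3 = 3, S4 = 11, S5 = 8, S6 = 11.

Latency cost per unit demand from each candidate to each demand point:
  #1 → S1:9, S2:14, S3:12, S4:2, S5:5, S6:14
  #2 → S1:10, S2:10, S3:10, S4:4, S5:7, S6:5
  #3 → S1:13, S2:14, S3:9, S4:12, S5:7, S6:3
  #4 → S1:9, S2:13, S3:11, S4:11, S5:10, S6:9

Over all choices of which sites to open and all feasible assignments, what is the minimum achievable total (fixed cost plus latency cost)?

504

Open {#2, #3}; cheapest assignment that respects the capacities:
  #2 (cap 25, load 25): S1, S2, S4 — cost 9×10 + 5×10 + 11×4 = 184
  #3 (cap 22, load 22): S3, S5, S6 — cost 3×9 + 8×7 + 11×3 = 116
  Shipping 300, fixed 204 → total 504.
  Any other capacity-feasible assignment to {#2, #3} ships for at least 300.
Compare {#1, #2, #3}: its best feasible assignment gives total 577.
Compare {#2, #4}: its best feasible assignment gives total 580.
Every other set of open sites that can feasibly serve all demand totals ≥ 577 even under its best assignment. Minimum: 504.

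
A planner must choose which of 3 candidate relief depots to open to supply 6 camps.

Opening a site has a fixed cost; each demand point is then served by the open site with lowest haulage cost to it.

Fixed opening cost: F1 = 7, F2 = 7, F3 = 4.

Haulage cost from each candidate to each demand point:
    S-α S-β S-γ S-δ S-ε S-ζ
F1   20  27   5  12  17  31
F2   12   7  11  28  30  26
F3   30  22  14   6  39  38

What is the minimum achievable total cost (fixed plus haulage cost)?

Open {F1, F2, F3}: assign each demand point to its cheapest open site.
  S-α→F2 12, S-β→F2 7, S-γ→F1 5, S-δ→F3 6, S-ε→F1 17, S-ζ→F2 26
  haulage cost 73, fixed 18 → total 91.
Compare {F1, F2}: haulage cost 79 + fixed 14 = 93.
Compare {F2, F3}: haulage cost 92 + fixed 11 = 103.
Compare {F1, F3}: haulage cost 101 + fixed 11 = 112.
All other subsets cost ≥ 93. Minimum total cost: 91.

91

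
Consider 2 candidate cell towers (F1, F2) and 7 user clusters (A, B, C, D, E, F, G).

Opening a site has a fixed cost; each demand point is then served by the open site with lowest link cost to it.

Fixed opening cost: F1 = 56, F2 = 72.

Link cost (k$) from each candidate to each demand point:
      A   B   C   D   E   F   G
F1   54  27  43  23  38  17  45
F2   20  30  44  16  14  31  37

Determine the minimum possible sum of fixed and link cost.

Open {F2}: assign each demand point to its cheapest open site.
  A→F2 20, B→F2 30, C→F2 44, D→F2 16, E→F2 14, F→F2 31, G→F2 37
  link cost 192, fixed 72 → total 264.
Compare {F1, F2}: link cost 174 + fixed 128 = 302.
Compare {F1}: link cost 247 + fixed 56 = 303.

264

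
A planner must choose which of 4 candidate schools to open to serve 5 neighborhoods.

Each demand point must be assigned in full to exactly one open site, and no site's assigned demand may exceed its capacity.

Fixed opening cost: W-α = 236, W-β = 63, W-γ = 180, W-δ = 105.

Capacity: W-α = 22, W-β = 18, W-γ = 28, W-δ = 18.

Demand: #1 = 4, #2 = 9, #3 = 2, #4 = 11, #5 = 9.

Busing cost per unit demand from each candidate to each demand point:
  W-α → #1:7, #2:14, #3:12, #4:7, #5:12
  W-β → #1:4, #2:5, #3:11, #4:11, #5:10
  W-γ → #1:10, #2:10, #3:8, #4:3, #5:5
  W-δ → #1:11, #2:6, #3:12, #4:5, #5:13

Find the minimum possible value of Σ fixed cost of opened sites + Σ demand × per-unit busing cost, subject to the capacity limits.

Open {W-β, W-γ}; cheapest assignment that respects the capacities:
  W-β (cap 18, load 13): #1, #2 — cost 4×4 + 9×5 = 61
  W-γ (cap 28, load 22): #3, #4, #5 — cost 2×8 + 11×3 + 9×5 = 94
  Shipping 155, fixed 243 → total 398.
  Any other capacity-feasible assignment to {W-β, W-γ} ships for at least 155.
Compare {W-β, W-δ}: its best feasible assignment gives total 426.
Compare {W-γ, W-δ}: its best feasible assignment gives total 473.
Every other set of open sites that can feasibly serve all demand totals ≥ 426 even under its best assignment. Minimum: 398.

398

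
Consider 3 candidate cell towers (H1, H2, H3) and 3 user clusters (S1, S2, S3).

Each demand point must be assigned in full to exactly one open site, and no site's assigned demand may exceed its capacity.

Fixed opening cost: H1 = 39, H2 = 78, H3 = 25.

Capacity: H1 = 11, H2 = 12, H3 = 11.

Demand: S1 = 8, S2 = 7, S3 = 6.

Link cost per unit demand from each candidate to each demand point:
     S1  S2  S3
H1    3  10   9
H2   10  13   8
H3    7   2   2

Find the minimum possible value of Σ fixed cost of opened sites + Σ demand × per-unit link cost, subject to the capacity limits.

228

Open {H1, H2, H3}; cheapest assignment that respects the capacities:
  H1 (cap 11, load 8): S1 — cost 8×3 = 24
  H2 (cap 12, load 6): S3 — cost 6×8 = 48
  H3 (cap 11, load 7): S2 — cost 7×2 = 14
  Shipping 86, fixed 142 → total 228.
  Any other capacity-feasible assignment to {H1, H2, H3} ships for at least 86.
Total demand is 21; every other set of sites either has combined capacity below 21 or cannot fit the demands without splitting one across sites, so {H1, H2, H3} is the only feasible choice of open sites. Minimum: 228.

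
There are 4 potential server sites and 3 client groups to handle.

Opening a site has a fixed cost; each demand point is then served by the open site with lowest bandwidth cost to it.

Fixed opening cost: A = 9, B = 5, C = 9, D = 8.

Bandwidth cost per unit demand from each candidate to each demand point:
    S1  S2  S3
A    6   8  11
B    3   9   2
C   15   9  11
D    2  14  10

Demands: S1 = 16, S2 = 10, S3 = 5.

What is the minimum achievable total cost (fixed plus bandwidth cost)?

Open {A, B, D}: assign each demand point to its cheapest open site.
  S1→D 16×2=32, S2→A 10×8=80, S3→B 5×2=10
  bandwidth cost 122, fixed 22 → total 144.
Compare {B, D}: bandwidth cost 132 + fixed 13 = 145.
Compare {A, B}: bandwidth cost 138 + fixed 14 = 152.
Compare {B}: bandwidth cost 148 + fixed 5 = 153.
All other subsets cost ≥ 145. Minimum total cost: 144.

144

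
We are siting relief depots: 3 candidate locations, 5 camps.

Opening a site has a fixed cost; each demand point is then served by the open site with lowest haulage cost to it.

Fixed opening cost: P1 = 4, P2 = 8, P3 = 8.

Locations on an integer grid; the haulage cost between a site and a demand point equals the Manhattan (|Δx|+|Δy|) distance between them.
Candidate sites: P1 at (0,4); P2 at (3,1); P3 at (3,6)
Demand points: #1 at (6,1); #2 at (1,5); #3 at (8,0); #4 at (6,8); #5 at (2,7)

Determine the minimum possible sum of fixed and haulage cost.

Open {P2, P3}: assign each demand point to its cheapest open site.
  #1→P2 3, #2→P3 3, #3→P2 6, #4→P3 5, #5→P3 2
  haulage cost 19, fixed 16 → total 35.
Compare {P3}: haulage cost 29 + fixed 8 = 37.
Compare {P1, P2}: haulage cost 26 + fixed 12 = 38.
Compare {P1, P2, P3}: haulage cost 18 + fixed 20 = 38.
All other subsets cost ≥ 37. Minimum total cost: 35.

35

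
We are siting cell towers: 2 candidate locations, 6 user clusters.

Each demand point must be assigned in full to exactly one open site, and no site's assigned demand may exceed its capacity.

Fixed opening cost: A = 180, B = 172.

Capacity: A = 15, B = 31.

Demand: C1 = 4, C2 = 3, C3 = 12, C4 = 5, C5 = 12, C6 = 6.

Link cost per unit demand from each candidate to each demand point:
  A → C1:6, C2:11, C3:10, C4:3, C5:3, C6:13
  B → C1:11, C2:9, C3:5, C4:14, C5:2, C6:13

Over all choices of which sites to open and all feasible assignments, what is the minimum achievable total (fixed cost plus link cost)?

Open {A, B}; cheapest assignment that respects the capacities:
  A (cap 15, load 15): C1, C4, C6 — cost 4×6 + 5×3 + 6×13 = 117
  B (cap 31, load 27): C2, C3, C5 — cost 3×9 + 12×5 + 12×2 = 111
  Shipping 228, fixed 352 → total 580.
  Any other capacity-feasible assignment to {A, B} ships for at least 228.
Total demand is 42 and no other set of sites has combined capacity ≥ 42, so {A, B} is the only feasible choice of open sites. Minimum: 580.

580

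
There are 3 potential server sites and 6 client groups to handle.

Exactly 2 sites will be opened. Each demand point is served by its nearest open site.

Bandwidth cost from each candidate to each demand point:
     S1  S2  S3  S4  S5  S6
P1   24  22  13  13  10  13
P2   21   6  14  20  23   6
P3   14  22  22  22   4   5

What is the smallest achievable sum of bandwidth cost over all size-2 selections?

63

Open {P2, P3}.
  S1→P3 14, S2→P2 6, S3→P2 14, S4→P2 20, S5→P3 4, S6→P3 5  ⇒ total 63.
Compare {P1, P2}: total 69.
Compare {P1, P3}: total 71.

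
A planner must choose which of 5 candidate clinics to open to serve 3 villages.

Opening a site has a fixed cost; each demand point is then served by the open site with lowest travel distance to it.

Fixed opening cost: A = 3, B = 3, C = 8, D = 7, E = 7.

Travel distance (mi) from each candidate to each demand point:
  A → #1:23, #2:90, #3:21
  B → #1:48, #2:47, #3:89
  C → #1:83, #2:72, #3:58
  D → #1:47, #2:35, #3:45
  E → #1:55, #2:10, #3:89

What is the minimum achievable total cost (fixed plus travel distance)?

64

Open {A, E}: assign each demand point to its cheapest open site.
  #1→A 23, #2→E 10, #3→A 21
  travel distance 54, fixed 10 → total 64.
Compare {A, B, E}: travel distance 54 + fixed 13 = 67.
Compare {A, D, E}: travel distance 54 + fixed 17 = 71.
Compare {A, C, E}: travel distance 54 + fixed 18 = 72.
All other subsets cost ≥ 67. Minimum total cost: 64.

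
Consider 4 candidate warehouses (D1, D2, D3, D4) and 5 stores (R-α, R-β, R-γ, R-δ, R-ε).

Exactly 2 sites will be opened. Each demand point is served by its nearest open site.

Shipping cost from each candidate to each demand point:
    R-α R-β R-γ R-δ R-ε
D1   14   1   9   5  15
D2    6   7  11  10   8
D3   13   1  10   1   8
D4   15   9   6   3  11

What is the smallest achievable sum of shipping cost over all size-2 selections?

26

Open {D2, D3}.
  R-α→D2 6, R-β→D3 1, R-γ→D3 10, R-δ→D3 1, R-ε→D2 8  ⇒ total 26.
Compare {D1, D2}: total 29.
Compare {D3, D4}: total 29.
No size-2 selection does better; minimum is 26.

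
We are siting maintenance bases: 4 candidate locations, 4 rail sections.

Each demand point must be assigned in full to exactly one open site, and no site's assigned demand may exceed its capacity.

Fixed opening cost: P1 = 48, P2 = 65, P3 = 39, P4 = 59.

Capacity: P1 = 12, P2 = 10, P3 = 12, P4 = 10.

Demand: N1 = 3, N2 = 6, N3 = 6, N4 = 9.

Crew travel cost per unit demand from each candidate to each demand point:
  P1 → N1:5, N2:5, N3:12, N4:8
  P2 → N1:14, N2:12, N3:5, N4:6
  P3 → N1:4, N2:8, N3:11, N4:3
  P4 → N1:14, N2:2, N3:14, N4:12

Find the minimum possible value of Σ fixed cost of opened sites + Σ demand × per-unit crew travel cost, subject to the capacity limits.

228

Open {P1, P3}; cheapest assignment that respects the capacities:
  P1 (cap 12, load 12): N2, N3 — cost 6×5 + 6×12 = 102
  P3 (cap 12, load 12): N1, N4 — cost 3×4 + 9×3 = 39
  Shipping 141, fixed 87 → total 228.
  Any other capacity-feasible assignment to {P1, P3} ships for at least 141.
Compare {P2, P3, P4}: its best feasible assignment gives total 244.
Compare {P1, P2, P3}: its best feasible assignment gives total 251.
Every other set of open sites that can feasibly serve all demand totals ≥ 244 even under its best assignment. Minimum: 228.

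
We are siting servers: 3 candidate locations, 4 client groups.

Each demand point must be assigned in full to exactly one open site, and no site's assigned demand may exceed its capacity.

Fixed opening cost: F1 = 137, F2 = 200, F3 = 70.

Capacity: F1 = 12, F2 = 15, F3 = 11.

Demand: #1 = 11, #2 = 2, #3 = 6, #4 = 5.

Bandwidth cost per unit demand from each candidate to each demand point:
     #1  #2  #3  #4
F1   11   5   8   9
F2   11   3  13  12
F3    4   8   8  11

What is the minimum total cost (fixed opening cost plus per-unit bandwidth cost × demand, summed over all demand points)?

Open {F2, F3}; cheapest assignment that respects the capacities:
  F2 (cap 15, load 13): #2, #3, #4 — cost 2×3 + 6×13 + 5×12 = 144
  F3 (cap 11, load 11): #1 — cost 11×4 = 44
  Shipping 188, fixed 270 → total 458.
  Any other capacity-feasible assignment to {F2, F3} ships for at least 188.
Compare {F1, F2, F3}: its best feasible assignment gives total 550.
Compare {F1, F2}: its best feasible assignment gives total 557.
Every other set of open sites that can feasibly serve all demand totals ≥ 550 even under its best assignment. Minimum: 458.

458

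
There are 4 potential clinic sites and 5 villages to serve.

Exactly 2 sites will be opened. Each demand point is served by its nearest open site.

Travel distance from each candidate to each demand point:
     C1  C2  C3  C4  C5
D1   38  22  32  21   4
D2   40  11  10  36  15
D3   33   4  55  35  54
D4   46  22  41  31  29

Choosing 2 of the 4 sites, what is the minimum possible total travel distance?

84

Open {D1, D2}.
  C1→D1 38, C2→D2 11, C3→D2 10, C4→D1 21, C5→D1 4  ⇒ total 84.
Compare {D1, D3}: total 94.
Compare {D2, D3}: total 97.
No size-2 selection does better; minimum is 84.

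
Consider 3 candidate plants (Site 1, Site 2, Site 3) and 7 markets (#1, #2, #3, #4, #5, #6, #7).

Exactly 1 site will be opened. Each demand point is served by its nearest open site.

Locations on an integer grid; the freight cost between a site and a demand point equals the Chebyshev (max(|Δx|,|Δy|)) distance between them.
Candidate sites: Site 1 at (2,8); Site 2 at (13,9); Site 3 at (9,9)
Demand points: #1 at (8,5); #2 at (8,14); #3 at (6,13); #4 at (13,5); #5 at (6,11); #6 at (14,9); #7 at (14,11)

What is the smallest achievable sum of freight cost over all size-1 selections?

30

Open {Site 3}.
  #1→Site 3 4, #2→Site 3 5, #3→Site 3 4, #4→Site 3 4, #5→Site 3 3, #6→Site 3 5, #7→Site 3 5  ⇒ total 30.
Compare {Site 2}: total 31.
Compare {Site 1}: total 56.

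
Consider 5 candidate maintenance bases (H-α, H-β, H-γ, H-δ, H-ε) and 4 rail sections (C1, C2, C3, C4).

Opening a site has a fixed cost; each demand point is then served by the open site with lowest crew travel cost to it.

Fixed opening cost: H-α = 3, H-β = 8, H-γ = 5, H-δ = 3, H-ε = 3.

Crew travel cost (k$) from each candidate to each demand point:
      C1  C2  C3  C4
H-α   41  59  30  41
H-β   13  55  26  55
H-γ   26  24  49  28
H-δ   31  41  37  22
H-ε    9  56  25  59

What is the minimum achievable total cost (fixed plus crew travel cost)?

Open {H-γ, H-δ, H-ε}: assign each demand point to its cheapest open site.
  C1→H-ε 9, C2→H-γ 24, C3→H-ε 25, C4→H-δ 22
  crew travel cost 80, fixed 11 → total 91.
Compare {H-γ, H-ε}: crew travel cost 86 + fixed 8 = 94.
Compare {H-α, H-γ, H-δ, H-ε}: crew travel cost 80 + fixed 14 = 94.
Compare {H-α, H-γ, H-ε}: crew travel cost 86 + fixed 11 = 97.
All other subsets cost ≥ 94. Minimum total cost: 91.

91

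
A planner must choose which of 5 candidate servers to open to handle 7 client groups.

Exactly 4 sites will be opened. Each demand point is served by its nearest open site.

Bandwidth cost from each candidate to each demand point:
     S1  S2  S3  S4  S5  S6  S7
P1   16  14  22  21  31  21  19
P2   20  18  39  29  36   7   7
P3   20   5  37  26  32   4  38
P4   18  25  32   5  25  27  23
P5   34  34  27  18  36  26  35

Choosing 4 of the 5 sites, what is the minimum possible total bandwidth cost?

Open {P1, P2, P3, P4}.
  S1→P1 16, S2→P3 5, S3→P1 22, S4→P4 5, S5→P4 25, S6→P3 4, S7→P2 7  ⇒ total 84.
Compare {P2, P3, P4, P5}: total 91.
Compare {P1, P2, P4, P5}: total 96.
No size-4 selection does better; minimum is 84.

84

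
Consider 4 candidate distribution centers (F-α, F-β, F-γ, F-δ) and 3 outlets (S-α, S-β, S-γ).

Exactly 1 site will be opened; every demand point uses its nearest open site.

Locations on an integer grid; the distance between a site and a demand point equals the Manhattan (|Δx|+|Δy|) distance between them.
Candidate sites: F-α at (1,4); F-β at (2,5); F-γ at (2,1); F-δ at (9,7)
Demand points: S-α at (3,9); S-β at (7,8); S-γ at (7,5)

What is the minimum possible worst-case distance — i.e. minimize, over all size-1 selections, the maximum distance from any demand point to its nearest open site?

8

Open {F-β}.
  Farthest demand point is S-β at distance 8 (to F-β); all others are ≤ 8.
With {F-δ} the worst case is 8.
With {F-α} the worst case is 10.
No size-1 selection achieves below 8.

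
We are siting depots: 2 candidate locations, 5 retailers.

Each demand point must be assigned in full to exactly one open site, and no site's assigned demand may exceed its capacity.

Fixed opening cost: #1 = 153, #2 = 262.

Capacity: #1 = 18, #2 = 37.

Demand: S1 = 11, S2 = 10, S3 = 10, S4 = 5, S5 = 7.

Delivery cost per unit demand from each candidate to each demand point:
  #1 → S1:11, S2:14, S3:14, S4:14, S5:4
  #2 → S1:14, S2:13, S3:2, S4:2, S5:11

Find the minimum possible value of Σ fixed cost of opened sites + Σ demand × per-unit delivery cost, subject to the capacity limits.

724

Open {#1, #2}; cheapest assignment that respects the capacities:
  #1 (cap 18, load 18): S1, S5 — cost 11×11 + 7×4 = 149
  #2 (cap 37, load 25): S2, S3, S4 — cost 10×13 + 10×2 + 5×2 = 160
  Shipping 309, fixed 415 → total 724.
  Any other capacity-feasible assignment to {#1, #2} ships for at least 309.
Total demand is 43 and no other set of sites has combined capacity ≥ 43, so {#1, #2} is the only feasible choice of open sites. Minimum: 724.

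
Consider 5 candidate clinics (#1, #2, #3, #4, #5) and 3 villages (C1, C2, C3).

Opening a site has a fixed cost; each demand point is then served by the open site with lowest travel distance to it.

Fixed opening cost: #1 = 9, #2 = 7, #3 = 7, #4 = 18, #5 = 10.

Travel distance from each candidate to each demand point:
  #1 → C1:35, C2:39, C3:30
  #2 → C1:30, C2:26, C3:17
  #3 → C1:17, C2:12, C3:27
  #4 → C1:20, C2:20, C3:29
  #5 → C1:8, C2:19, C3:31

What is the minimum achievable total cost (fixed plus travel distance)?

60

Open {#2, #3}: assign each demand point to its cheapest open site.
  C1→#3 17, C2→#3 12, C3→#2 17
  travel distance 46, fixed 14 → total 60.
Compare {#2, #5}: travel distance 44 + fixed 17 = 61.
Compare {#2, #3, #5}: travel distance 37 + fixed 24 = 61.
Compare {#3}: travel distance 56 + fixed 7 = 63.
All other subsets cost ≥ 61. Minimum total cost: 60.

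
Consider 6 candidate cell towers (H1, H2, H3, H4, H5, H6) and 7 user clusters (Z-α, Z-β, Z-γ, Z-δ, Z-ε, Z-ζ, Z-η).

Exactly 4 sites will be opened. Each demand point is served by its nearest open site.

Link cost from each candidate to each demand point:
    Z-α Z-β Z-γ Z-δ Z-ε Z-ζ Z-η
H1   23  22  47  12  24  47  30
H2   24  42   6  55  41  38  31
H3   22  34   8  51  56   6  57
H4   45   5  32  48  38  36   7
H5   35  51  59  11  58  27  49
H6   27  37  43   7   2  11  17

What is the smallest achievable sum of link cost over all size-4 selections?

55

Open {H2, H3, H4, H6}.
  Z-α→H3 22, Z-β→H4 5, Z-γ→H2 6, Z-δ→H6 7, Z-ε→H6 2, Z-ζ→H3 6, Z-η→H4 7  ⇒ total 55.
Compare {H1, H3, H4, H6}: total 57.
Compare {H3, H4, H5, H6}: total 57.
No size-4 selection does better; minimum is 55.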